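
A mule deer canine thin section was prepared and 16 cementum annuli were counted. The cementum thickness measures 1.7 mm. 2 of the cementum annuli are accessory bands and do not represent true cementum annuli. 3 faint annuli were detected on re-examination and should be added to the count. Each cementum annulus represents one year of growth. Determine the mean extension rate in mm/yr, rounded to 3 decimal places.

Correcting the raw count gives 16 − 2 + 3 = 17 true cementum annuli.
1.7 mm over 17 years gives 1.7 / 17 ≈ 0.100 mm/yr.

0.100 mm/yr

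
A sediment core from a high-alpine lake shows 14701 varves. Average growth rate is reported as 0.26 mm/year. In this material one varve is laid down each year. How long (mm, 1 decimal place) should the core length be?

The record spans 14701 years at 0.26 mm per year.
14701 years at 0.26 mm/year gives 0.26 × 14701 = 3822.3 mm.

3822.3 mm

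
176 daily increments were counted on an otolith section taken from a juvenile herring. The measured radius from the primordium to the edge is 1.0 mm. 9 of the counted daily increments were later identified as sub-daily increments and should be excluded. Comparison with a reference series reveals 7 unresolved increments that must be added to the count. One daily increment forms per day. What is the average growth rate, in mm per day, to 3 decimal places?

After corrections the count is 176 − 9 + 7 = 174 daily increments.
Mean rate = 1.0 mm / 174 days ≈ 0.006 mm per day.

0.006 mm per day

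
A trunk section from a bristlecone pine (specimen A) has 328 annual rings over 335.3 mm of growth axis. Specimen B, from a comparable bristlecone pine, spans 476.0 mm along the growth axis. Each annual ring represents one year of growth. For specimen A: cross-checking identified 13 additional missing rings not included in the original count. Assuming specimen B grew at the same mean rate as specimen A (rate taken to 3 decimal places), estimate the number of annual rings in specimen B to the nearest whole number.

484 annual rings

Specimen A: correcting the raw count gives 328 + 13 = 341 true annual rings.
A: 335.3 mm over 341 years gives 335.3 / 341 ≈ 0.983 mm/year.
B spans 476.0 / 0.983 = 484.23 years ≈ 484 annual rings.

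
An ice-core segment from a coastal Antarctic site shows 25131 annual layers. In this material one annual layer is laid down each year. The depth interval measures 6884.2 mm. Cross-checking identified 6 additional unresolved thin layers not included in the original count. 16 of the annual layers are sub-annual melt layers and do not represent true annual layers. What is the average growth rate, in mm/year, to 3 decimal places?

After corrections the count is 25131 − 16 + 6 = 25121 annual layers.
Extension rate ≈ 6884.2 / 25121 = 0.274 mm/year.

0.274 mm/year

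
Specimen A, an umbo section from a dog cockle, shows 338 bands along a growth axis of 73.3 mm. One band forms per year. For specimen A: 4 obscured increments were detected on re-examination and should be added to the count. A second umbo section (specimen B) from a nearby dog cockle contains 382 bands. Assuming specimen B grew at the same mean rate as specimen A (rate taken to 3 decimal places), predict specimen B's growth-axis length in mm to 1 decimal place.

81.7 mm

Specimen A: correcting the raw count gives 338 + 4 = 342 true bands.
A: Extension rate ≈ 73.3 / 342 = 0.214 mm per year.
For B, 0.214 mm/year × 382 years = 81.7 mm.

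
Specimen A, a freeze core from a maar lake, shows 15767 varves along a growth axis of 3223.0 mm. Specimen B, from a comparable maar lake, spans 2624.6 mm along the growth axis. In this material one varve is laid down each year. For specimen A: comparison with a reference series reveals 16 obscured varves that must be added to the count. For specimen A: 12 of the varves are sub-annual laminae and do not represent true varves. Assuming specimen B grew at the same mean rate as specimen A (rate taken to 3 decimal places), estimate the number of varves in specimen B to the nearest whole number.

12866 varves

Specimen A: adjusted count: 15767 − 12 + 16 = 15771 varves.
A: 3223.0 mm over 15771 years gives 3223.0 / 15771 ≈ 0.204 mm/yr.
B spans 2624.6 / 0.204 = 12865.69 years ≈ 12866 varves.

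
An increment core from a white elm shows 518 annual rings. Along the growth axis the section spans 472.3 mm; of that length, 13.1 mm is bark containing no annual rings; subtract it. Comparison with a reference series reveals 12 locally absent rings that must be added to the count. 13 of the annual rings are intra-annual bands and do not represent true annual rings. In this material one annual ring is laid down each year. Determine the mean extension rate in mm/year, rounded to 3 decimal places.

0.888 mm/year

True annual ring count = 518 − 13 + 12 = 517.
Removing the 13.1 mm offcut leaves 472.3 − 13.1 = 459.2 mm.
Mean rate = 459.2 mm / 517 years ≈ 0.888 mm/year.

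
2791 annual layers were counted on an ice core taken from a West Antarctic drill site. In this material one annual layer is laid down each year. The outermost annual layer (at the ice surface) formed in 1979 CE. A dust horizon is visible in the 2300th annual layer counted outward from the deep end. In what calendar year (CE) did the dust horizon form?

1488 CE

The dust horizon sits at annual layer 2300 from the deep end, so 2791 − 2300 = 491 annual layers formed after it.
Counting back 491 years from 1979 CE places the dust horizon in 1979 − 491 = 1488 CE.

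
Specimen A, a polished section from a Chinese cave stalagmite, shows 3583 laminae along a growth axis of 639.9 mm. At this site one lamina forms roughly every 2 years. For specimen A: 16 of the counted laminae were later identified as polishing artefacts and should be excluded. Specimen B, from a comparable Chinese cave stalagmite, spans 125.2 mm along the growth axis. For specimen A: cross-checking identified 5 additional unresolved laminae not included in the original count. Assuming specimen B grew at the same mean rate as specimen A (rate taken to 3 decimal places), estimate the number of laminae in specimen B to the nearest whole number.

Specimen A: adjusted count: 3583 − 16 + 5 = 3572 laminae.
Specimen A: 3572 laminae at 2 years each span 3572 × 2 = 7144 years.
A: Mean rate = 639.9 mm / 7144 years ≈ 0.090 mm/year.
Specimen B: 125.2 mm / 0.090 mm per year = 1391.11 years; at 2 years per lamina that is 1391.11 / 2 ≈ 696 laminae.

696 laminae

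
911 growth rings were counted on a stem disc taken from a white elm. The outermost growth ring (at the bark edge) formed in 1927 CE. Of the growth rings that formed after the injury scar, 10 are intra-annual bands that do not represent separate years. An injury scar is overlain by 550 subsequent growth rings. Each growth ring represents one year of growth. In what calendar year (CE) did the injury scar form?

1387 CE

There are 550 growth rings younger than the injury scar.
Excluding 10 false growth rings: 550 − 10 = 540.
Counting back 540 years from 1927 CE places the injury scar in 1927 − 540 = 1387 CE.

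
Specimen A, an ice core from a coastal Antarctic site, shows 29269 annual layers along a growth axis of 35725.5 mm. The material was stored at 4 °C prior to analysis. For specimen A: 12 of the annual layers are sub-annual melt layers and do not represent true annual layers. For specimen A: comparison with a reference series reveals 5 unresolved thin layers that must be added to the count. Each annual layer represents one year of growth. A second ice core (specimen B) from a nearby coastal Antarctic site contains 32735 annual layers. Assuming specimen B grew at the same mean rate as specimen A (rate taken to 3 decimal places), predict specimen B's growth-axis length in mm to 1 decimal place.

39969.4 mm

Specimen A: after corrections the count is 29269 − 12 + 5 = 29262 annual layers.
A: Extension rate ≈ 35725.5 / 29262 = 1.221 mm per year.
For B, 1.221 mm/year × 32735 years = 39969.4 mm.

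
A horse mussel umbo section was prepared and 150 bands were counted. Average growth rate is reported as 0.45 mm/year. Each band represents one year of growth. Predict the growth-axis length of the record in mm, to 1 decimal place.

67.5 mm

The record spans 150 years at 0.45 mm per year.
Length ≈ 0.45 × 150 = 67.5 mm.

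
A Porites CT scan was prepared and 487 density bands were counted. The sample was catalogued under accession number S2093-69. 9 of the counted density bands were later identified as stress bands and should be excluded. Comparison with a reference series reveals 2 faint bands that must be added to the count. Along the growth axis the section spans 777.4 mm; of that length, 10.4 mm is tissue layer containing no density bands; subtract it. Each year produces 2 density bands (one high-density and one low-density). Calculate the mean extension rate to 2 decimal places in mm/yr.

3.20 mm/yr

Correcting the raw count gives 487 − 9 + 2 = 480 true density bands.
Dividing by 2 density bands per year: 480 / 2 = 240 years.
Removing the 10.4 mm offcut leaves 777.4 − 10.4 = 767.0 mm.
Extension rate ≈ 767.0 / 240 = 3.20 mm/yr.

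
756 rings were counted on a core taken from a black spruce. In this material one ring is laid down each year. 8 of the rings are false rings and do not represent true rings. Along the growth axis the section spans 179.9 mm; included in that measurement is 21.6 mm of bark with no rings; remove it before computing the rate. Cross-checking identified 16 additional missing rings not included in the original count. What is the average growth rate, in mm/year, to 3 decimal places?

Correcting the raw count gives 756 − 8 + 16 = 764 true rings.
Net length = 179.9 − 21.6 = 158.3 mm.
Extension rate ≈ 158.3 / 764 = 0.207 mm/year.

0.207 mm/year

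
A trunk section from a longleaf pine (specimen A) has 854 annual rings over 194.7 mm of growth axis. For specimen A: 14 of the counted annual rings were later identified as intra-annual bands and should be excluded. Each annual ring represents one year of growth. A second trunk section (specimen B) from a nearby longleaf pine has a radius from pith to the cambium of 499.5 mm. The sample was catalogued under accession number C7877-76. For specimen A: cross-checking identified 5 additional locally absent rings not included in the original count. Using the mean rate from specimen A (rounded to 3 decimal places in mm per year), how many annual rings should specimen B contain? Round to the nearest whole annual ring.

Specimen A: true annual ring count = 854 − 14 + 5 = 845.
A: 194.7 mm over 845 years gives 194.7 / 845 ≈ 0.230 mm/year.
B spans 499.5 / 0.230 = 2171.74 years ≈ 2172 annual rings.

2172 annual rings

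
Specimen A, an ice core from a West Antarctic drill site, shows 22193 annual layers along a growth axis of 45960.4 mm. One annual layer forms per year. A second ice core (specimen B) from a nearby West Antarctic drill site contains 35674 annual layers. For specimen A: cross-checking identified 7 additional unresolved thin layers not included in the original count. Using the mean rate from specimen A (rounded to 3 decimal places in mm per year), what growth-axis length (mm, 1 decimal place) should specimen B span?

Specimen A: correcting the raw count gives 22193 + 7 = 22200 true annual layers.
A: 45960.4 mm over 22200 years gives 45960.4 / 22200 ≈ 2.070 mm/year.
For B, 2.070 mm/year × 35674 years = 73845.2 mm.

73845.2 mm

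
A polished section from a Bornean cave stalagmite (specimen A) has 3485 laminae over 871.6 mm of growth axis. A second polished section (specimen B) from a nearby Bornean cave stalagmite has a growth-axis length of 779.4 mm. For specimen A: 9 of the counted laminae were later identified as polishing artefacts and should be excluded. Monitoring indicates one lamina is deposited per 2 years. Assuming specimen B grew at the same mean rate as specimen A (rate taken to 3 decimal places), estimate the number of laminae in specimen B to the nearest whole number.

Specimen A: after corrections the count is 3485 − 9 = 3476 laminae.
Specimen A: 3476 laminae at 2 years each span 3476 × 2 = 6952 years.
A: 871.6 mm over 6952 years gives 871.6 / 6952 ≈ 0.125 mm per year.
B spans 779.4 / 0.125 = 6235.20 years; at 2 years per lamina that is 6235.20 / 2 ≈ 3118 laminae.

3118 laminae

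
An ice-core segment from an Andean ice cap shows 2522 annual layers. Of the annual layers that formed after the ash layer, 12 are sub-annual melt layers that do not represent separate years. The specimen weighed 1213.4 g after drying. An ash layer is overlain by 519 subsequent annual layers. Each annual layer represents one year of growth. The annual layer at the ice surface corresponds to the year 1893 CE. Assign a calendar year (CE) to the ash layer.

1386 CE

There are 519 annual layers younger than the ash layer.
519 − 12 false = 507 true annual layers after the ash layer.
1893 − 507 = 1386 CE.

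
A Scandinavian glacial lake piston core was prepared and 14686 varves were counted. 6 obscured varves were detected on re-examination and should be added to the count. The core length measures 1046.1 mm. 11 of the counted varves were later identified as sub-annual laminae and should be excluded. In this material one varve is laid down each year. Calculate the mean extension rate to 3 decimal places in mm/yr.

True varve count = 14686 − 11 + 6 = 14681.
Extension rate ≈ 1046.1 / 14681 = 0.071 mm/yr.

0.071 mm/yr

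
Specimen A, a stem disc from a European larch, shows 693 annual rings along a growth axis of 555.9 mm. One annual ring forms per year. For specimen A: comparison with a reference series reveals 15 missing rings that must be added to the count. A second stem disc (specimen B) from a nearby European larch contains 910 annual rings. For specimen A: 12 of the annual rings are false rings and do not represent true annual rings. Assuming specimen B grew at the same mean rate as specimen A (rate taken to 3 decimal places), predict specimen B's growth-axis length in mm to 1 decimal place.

727.1 mm

Specimen A: correcting the raw count gives 693 − 12 + 15 = 696 true annual rings.
A: 555.9 mm over 696 years gives 555.9 / 696 ≈ 0.799 mm/year.
B's length ≈ 0.799 × 910 = 727.1 mm.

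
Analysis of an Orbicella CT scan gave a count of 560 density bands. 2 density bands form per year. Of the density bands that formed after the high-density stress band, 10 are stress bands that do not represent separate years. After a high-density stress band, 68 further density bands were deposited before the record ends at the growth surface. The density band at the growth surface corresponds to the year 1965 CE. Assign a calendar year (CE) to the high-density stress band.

There are 68 density bands younger than the high-density stress band.
Excluding 10 false density bands: 68 − 10 = 58.
58 density bands at 2 per year is 58 / 2 = 29 years.
Counting back 29 years from 1965 CE places the high-density stress band in 1965 − 29 = 1936 CE.

1936 CE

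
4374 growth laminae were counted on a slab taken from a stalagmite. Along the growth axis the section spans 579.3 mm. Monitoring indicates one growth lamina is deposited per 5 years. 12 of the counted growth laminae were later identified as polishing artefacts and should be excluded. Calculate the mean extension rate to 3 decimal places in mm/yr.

0.027 mm/yr

True growth lamina count = 4374 − 12 = 4362.
4362 growth laminae at 5 years each span 4362 × 5 = 21810 years.
579.3 mm over 21810 years gives 579.3 / 21810 ≈ 0.027 mm/yr.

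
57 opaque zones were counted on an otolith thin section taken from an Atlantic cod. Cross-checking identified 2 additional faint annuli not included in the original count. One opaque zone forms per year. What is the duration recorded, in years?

Correcting the raw count gives 57 + 2 = 59 true opaque zones.
At one opaque zone per year, that is 59 years.

59 years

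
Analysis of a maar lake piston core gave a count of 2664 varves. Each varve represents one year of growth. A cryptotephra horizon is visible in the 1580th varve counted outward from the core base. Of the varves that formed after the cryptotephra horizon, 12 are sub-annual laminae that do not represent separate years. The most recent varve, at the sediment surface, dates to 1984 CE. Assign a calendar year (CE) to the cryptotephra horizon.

The cryptotephra horizon sits at varve 1580 from the core base, so 2664 − 1580 = 1084 varves formed after it.
Removing the 12 false varves leaves 1084 − 12 = 1072 true varves beyond the cryptotephra horizon.
Counting back 1072 years from 1984 CE places the cryptotephra horizon in 1984 − 1072 = 912 CE.

912 CE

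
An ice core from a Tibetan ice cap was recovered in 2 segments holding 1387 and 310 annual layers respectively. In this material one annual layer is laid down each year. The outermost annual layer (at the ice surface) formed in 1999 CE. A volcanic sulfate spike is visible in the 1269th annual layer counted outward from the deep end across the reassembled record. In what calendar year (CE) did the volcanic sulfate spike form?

1571 CE

Total annual layers = 1387 + 310 = 1697.
1697 − 1269 = 428 annual layers lie beyond the volcanic sulfate spike toward the ice surface.
Counting back 428 years from 1999 CE places the volcanic sulfate spike in 1999 − 428 = 1571 CE.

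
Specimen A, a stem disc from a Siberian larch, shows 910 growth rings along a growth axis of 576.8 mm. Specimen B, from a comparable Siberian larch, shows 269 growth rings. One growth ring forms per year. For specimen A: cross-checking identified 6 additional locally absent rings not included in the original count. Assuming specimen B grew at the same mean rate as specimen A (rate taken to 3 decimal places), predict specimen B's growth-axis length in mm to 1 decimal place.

Specimen A: true growth ring count = 910 + 6 = 916.
A: Extension rate ≈ 576.8 / 916 = 0.630 mm/year.
For B, 0.630 mm/year × 269 years = 169.5 mm.

169.5 mm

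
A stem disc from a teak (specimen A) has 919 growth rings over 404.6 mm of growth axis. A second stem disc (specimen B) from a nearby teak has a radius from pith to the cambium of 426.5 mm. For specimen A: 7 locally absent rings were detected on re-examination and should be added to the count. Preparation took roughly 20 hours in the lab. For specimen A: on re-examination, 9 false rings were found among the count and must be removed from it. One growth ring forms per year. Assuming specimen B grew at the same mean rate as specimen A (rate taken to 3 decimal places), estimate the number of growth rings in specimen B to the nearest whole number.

Specimen A: after corrections the count is 919 − 9 + 7 = 917 growth rings.
A: 404.6 mm over 917 years gives 404.6 / 917 ≈ 0.441 mm per year.
Specimen B: 426.5 mm / 0.441 mm per year = 967.12 years ≈ 967 growth rings.

967 growth rings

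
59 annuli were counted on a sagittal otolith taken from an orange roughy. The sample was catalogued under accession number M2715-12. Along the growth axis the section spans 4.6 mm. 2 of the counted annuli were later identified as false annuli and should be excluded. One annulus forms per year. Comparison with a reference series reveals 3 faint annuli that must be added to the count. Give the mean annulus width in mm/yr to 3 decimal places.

Adjusted count: 59 − 2 + 3 = 60 annuli.
4.6 mm over 60 years gives 4.6 / 60 ≈ 0.077 mm/yr.

0.077 mm/yr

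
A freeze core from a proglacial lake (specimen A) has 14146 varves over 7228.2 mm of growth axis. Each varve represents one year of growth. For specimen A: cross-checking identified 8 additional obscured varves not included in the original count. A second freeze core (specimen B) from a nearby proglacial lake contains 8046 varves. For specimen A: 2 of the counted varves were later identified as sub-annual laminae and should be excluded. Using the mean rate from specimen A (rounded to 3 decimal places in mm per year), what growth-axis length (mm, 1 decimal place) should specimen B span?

Specimen A: true varve count = 14146 − 2 + 8 = 14152.
A: 7228.2 mm over 14152 years gives 7228.2 / 14152 ≈ 0.511 mm/yr.
B's length ≈ 0.511 × 8046 = 4111.5 mm.

4111.5 mm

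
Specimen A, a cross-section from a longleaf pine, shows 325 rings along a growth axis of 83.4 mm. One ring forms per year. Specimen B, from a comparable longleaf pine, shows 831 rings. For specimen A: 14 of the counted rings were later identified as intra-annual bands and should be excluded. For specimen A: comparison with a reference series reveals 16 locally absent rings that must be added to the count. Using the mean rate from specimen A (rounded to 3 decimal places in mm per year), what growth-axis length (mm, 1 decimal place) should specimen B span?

Specimen A: correcting the raw count gives 325 − 14 + 16 = 327 true rings.
A: Extension rate ≈ 83.4 / 327 = 0.255 mm/year.
B's length ≈ 0.255 × 831 = 211.9 mm.

211.9 mm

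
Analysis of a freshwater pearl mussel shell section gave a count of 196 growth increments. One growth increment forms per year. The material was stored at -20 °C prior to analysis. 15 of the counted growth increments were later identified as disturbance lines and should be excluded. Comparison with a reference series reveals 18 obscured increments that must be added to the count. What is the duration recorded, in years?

199 years

True growth increment count = 196 − 15 + 18 = 199.
One growth increment per year makes the duration 199 years.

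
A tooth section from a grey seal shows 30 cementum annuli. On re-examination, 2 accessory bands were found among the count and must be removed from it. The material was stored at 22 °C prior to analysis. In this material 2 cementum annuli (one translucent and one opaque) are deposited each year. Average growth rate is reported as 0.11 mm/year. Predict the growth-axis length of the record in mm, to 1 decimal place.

True cementum annulus count = 30 − 2 = 28.
28 cementum annuli at 2 per year is 28 / 2 = 14 years.
Predicted length = 0.11 mm/year × 14 years = 1.5 mm.

1.5 mm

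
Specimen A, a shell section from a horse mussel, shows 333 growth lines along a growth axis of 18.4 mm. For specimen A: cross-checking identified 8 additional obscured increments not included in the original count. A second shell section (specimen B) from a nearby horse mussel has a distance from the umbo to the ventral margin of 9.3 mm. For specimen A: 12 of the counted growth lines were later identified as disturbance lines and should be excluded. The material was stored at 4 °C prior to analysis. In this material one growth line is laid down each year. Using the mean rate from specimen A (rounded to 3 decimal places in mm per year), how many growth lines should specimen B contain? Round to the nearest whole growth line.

166 growth lines

Specimen A: adjusted count: 333 − 12 + 8 = 329 growth lines.
A: Mean rate = 18.4 mm / 329 years ≈ 0.056 mm/year.
B spans 9.3 / 0.056 = 166.07 years ≈ 166 growth lines.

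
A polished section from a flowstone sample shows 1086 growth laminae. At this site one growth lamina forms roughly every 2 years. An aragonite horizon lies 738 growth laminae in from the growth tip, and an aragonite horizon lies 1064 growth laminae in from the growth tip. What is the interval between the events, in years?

Separation: 1064 − 738 = 326 growth laminae.
At 2 years per growth lamina, 326 × 2 = 652 years.

652 years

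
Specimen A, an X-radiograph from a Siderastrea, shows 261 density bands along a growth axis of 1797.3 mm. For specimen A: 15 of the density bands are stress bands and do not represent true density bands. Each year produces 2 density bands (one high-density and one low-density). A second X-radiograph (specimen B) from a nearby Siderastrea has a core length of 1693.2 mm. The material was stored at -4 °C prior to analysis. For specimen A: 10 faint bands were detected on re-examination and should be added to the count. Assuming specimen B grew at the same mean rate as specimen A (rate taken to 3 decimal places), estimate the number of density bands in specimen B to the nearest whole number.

241 density bands

Specimen A: correcting the raw count gives 261 − 15 + 10 = 256 true density bands.
Specimen A: with 2 density bands per year, 256 / 2 = 128 years.
A: Extension rate ≈ 1797.3 / 128 = 14.041 mm per year.
B spans 1693.2 / 14.041 = 120.59 years; at 2 density bands per year that is 120.59 × 2 ≈ 241 density bands.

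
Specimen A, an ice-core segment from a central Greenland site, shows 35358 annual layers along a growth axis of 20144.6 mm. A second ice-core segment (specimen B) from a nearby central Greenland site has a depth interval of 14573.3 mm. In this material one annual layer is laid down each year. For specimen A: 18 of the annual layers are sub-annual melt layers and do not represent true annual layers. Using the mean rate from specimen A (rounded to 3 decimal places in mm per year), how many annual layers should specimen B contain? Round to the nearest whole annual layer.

25567 annual layers

Specimen A: correcting the raw count gives 35358 − 18 = 35340 true annual layers.
A: Extension rate ≈ 20144.6 / 35340 = 0.570 mm per year.
B spans 14573.3 / 0.570 = 25567.19 years ≈ 25567 annual layers.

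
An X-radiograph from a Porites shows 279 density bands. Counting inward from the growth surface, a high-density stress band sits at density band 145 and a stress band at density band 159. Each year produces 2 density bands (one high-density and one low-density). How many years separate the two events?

159 − 145 = 14 density bands lie between the two events.
With 2 density bands per year, 14 / 2 = 7 years.

7 yr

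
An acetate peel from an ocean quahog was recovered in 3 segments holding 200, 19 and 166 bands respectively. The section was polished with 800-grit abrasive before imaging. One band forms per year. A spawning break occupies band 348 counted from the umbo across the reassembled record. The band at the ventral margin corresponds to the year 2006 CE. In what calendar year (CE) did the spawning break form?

Total bands = 200 + 19 + 166 = 385.
385 − 348 = 37 bands lie beyond the spawning break toward the ventral margin.
2006 − 37 = 1969 CE.

1969 CE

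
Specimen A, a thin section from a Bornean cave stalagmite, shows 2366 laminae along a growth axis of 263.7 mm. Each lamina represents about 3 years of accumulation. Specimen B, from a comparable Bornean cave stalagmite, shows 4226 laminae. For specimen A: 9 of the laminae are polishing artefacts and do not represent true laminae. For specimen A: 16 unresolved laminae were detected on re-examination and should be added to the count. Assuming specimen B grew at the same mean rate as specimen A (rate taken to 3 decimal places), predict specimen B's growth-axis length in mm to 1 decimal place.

Specimen A: correcting the raw count gives 2366 − 9 + 16 = 2373 true laminae.
Specimen A: 2373 laminae at 3 years each span 2373 × 3 = 7119 years.
A: Mean rate = 263.7 mm / 7119 years ≈ 0.037 mm per year.
Specimen B: multiplying by 3 years per lamina: 4226 × 3 = 12678 years. Length of B = 0.037 × 12678 = 469.1 mm.

469.1 mm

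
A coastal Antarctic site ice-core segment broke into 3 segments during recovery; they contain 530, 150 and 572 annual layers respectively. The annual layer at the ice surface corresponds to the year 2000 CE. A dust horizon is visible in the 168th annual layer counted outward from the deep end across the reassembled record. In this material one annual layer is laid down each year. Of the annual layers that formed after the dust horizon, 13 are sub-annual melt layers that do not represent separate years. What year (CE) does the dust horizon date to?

929 CE

Total annual layers = 530 + 150 + 572 = 1252.
Between annual layer 168 and the ice surface there are 1252 − 168 = 1084 annual layers.
Excluding 13 false annual layers: 1084 − 13 = 1071.
2000 − 1071 = 929 CE.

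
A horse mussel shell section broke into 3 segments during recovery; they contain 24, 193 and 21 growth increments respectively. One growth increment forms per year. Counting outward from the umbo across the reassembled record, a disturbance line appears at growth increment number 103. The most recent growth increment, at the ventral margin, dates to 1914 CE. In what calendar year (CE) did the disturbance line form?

1779 CE

Total growth increments = 24 + 193 + 21 = 238.
The disturbance line sits at growth increment 103 from the umbo, so 238 − 103 = 135 growth increments formed after it.
1914 − 135 = 1779 CE.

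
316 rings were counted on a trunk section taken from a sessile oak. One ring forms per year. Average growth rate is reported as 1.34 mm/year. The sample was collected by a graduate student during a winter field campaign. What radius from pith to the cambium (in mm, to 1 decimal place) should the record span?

423.4 mm

316 years of growth are recorded.
Length ≈ 1.34 × 316 = 423.4 mm.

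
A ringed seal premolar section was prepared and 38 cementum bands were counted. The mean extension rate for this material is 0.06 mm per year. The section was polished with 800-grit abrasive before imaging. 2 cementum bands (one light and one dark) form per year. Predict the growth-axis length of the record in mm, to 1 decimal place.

1.1 mm

Dividing by 2 cementum bands per year: 38 / 2 = 19 years.
Length ≈ 0.06 × 19 = 1.1 mm.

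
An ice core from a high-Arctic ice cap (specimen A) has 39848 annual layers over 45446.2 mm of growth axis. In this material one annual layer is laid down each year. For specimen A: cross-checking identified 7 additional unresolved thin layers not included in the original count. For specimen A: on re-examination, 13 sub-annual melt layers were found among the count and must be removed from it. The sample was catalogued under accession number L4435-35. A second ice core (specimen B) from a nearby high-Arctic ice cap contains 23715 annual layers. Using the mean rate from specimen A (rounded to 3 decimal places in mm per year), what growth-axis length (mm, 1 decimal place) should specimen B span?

Specimen A: after corrections the count is 39848 − 13 + 7 = 39842 annual layers.
A: Mean rate = 45446.2 mm / 39842 years ≈ 1.141 mm/yr.
Length of B = 1.141 × 23715 = 27058.8 mm.

27058.8 mm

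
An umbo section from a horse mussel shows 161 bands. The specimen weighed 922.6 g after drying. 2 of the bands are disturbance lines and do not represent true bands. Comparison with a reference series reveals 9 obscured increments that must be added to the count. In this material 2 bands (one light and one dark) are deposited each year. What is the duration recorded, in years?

After corrections the count is 161 − 2 + 9 = 168 bands.
Dividing by 2 bands per year: 168 / 2 = 84 years.

84 years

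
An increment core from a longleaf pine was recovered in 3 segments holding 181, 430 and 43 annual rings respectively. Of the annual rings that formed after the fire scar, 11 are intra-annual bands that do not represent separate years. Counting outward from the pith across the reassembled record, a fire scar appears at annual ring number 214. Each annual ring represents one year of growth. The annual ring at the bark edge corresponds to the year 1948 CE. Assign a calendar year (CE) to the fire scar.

Total annual rings = 181 + 430 + 43 = 654.
Between annual ring 214 and the bark edge there are 654 − 214 = 440 annual rings.
Excluding 11 false annual rings: 440 − 11 = 429.
1948 − 429 = 1519 CE.

1519 CE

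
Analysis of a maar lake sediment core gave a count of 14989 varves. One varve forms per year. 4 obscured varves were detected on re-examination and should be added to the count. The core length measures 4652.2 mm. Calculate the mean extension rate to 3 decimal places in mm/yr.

Correcting the raw count gives 14989 + 4 = 14993 true varves.
4652.2 mm over 14993 years gives 4652.2 / 14993 ≈ 0.310 mm/yr.

0.310 mm/yr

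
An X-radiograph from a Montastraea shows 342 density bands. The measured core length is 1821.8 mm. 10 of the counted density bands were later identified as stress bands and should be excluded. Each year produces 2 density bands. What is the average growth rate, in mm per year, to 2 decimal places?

Correcting the raw count gives 342 − 10 = 332 true density bands.
Dividing by 2 density bands per year: 332 / 2 = 166 years.
Extension rate ≈ 1821.8 / 166 = 10.97 mm per year.

10.97 mm per year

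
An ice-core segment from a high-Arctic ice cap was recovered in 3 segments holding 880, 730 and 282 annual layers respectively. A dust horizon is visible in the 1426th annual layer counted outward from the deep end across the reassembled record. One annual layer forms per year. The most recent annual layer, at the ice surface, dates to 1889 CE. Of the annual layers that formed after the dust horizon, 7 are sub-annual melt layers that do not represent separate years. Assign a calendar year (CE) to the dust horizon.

Total annual layers = 880 + 730 + 282 = 1892.
Between annual layer 1426 and the ice surface there are 1892 − 1426 = 466 annual layers.
Excluding 7 false annual layers: 466 − 7 = 459.
The annual layer at the ice surface is 1889 CE, so the dust horizon dates to 1889 − 459 = 1430 CE.

1430 CE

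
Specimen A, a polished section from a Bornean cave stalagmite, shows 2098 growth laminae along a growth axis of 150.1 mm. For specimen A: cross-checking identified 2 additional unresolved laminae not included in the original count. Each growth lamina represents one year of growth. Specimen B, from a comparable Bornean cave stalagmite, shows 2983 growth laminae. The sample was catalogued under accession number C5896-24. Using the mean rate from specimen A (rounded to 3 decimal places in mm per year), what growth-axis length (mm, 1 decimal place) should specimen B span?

Specimen A: correcting the raw count gives 2098 + 2 = 2100 true growth laminae.
A: Extension rate ≈ 150.1 / 2100 = 0.071 mm/yr.
Length of B = 0.071 × 2983 = 211.8 mm.

211.8 mm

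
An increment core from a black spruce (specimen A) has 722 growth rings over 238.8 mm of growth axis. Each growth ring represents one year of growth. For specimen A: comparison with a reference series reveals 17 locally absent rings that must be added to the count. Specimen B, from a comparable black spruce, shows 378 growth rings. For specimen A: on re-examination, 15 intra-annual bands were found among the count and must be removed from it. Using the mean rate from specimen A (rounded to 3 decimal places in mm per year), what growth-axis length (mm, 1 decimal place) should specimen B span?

124.7 mm

Specimen A: after corrections the count is 722 − 15 + 17 = 724 growth rings.
A: Extension rate ≈ 238.8 / 724 = 0.330 mm/year.
B's length ≈ 0.330 × 378 = 124.7 mm.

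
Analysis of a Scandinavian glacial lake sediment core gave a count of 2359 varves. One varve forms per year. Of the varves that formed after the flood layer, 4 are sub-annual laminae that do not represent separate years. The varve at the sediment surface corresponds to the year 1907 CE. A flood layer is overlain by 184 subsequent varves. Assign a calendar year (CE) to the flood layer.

184 varves formed after the flood layer.
Removing the 4 false varves leaves 184 − 4 = 180 true varves beyond the flood layer.
1907 − 180 = 1727 CE.

1727 CE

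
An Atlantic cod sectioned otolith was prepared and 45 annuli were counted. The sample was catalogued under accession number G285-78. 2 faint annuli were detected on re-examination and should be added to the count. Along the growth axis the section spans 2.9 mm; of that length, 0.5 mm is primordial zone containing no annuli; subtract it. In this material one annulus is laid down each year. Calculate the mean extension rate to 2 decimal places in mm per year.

True annulus count = 45 + 2 = 47.
Removing the 0.5 mm offcut leaves 2.9 − 0.5 = 2.4 mm.
Mean rate = 2.4 mm / 47 years ≈ 0.05 mm per year.

0.05 mm per year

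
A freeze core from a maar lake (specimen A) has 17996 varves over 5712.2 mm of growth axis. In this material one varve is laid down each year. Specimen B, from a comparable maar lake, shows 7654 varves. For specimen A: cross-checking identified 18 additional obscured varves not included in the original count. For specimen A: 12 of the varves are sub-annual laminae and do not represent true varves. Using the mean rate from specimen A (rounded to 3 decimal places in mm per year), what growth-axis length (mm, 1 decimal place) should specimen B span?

Specimen A: adjusted count: 17996 − 12 + 18 = 18002 varves.
A: 5712.2 mm over 18002 years gives 5712.2 / 18002 ≈ 0.317 mm per year.
Length of B = 0.317 × 7654 = 2426.3 mm.

2426.3 mm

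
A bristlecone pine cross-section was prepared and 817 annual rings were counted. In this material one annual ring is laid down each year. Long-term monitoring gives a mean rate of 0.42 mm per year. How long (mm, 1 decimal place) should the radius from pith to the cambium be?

343.1 mm

817 years of growth are recorded.
817 years at 0.42 mm/year gives 0.42 × 817 = 343.1 mm.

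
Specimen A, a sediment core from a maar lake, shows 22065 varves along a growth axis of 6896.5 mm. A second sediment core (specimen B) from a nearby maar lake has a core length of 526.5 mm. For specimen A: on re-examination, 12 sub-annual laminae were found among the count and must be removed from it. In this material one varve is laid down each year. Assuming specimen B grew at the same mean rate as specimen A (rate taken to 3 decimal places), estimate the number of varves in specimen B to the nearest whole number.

1682 varves

Specimen A: correcting the raw count gives 22065 − 12 = 22053 true varves.
A: Mean rate = 6896.5 mm / 22053 years ≈ 0.313 mm per year.
B spans 526.5 / 0.313 = 1682.11 years ≈ 1682 varves.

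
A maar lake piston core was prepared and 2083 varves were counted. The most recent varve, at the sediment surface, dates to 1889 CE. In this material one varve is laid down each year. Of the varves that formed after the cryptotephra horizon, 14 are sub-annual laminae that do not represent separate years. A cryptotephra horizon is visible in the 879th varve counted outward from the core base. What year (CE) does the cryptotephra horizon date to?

The cryptotephra horizon sits at varve 879 from the core base, so 2083 − 879 = 1204 varves formed after it.
Excluding 14 false varves: 1204 − 14 = 1190.
The varve at the sediment surface is 1889 CE, so the cryptotephra horizon dates to 1889 − 1190 = 699 CE.

699 CE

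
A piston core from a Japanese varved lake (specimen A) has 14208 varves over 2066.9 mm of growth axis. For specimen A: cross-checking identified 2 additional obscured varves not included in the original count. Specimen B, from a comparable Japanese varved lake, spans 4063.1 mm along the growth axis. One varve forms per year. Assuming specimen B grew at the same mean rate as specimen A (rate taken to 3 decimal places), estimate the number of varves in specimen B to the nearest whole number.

Specimen A: adjusted count: 14208 + 2 = 14210 varves.
A: 2066.9 mm over 14210 years gives 2066.9 / 14210 ≈ 0.145 mm/yr.
B spans 4063.1 / 0.145 = 28021.38 years ≈ 28021 varves.

28021 varves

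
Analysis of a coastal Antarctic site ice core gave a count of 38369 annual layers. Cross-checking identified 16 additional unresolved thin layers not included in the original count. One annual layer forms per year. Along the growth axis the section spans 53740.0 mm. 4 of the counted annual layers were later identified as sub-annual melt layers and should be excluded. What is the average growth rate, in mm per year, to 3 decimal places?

1.400 mm per year

After corrections the count is 38369 − 4 + 16 = 38381 annual layers.
53740.0 mm over 38381 years gives 53740.0 / 38381 ≈ 1.400 mm per year.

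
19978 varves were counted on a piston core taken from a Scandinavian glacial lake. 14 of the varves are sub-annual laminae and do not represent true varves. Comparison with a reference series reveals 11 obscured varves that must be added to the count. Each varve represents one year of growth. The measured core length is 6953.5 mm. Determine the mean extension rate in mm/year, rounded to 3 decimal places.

Adjusted count: 19978 − 14 + 11 = 19975 varves.
Mean rate = 6953.5 mm / 19975 years ≈ 0.348 mm/year.

0.348 mm/year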